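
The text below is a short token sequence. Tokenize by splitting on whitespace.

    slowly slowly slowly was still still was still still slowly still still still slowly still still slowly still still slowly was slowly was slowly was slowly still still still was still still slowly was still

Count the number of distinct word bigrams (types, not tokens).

35 tokens → 34 bigram windows in total.
Repeated bigrams (each contributes count−1 duplicates):
  still still: 9
  slowly was: 5
  still slowly: 5
  slowly still: 4
  was still: 4
  was slowly: 3
  slowly slowly: 2
  still was: 2
26 duplicate windows → 34 − 26 = 8 distinct.

8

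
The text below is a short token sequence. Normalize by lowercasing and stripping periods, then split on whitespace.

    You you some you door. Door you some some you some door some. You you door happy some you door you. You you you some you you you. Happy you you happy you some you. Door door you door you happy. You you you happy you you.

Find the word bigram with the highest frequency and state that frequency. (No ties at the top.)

Bigram frequencies (highest first):
  you you: 11
  some you: 6
  you some: 5
  you door: 5
  door you: 4
  you happy: 4
  … (7 more, each ≤ 4)

"you you", 11 times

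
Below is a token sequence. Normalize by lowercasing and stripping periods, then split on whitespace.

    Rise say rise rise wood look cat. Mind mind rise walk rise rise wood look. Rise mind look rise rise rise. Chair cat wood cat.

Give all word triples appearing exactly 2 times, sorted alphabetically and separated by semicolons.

rise rise wood; rise wood look

Trigram counts meeting the condition (exactly 2 times):
  rise rise wood: 2
  rise wood look: 2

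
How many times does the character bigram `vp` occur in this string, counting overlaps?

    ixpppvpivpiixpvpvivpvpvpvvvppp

7

Sliding a length-2 window over the 30 characters (29 positions):
  position 6–7: vp
  position 9–10: vp
  position 15–16: vp
  position 19–20: vp
  position 21–22: vp
  position 23–24: vp
  position 27–28: vp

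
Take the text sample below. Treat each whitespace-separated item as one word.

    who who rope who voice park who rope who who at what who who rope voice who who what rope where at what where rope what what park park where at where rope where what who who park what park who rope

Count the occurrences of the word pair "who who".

5

Scanning the 41 overlapping bigram windows for "who who":
  position 1–2: who who
  position 9–10: who who
  position 13–14: who who
  position 17–18: who who
  position 36–37: who who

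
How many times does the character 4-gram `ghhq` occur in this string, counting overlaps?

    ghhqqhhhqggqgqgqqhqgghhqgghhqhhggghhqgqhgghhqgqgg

5

Sliding a length-4 window over the 49 characters (46 positions):
  position 1–4: ghhq
  position 21–24: ghhq
  position 26–29: ghhq
  position 34–37: ghhq
  position 42–45: ghhq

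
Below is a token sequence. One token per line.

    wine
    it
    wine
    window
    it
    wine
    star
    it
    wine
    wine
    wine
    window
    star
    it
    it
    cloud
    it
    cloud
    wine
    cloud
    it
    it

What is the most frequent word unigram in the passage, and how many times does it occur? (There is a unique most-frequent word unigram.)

Unigram frequencies (highest first):
  it: 8
  wine: 7
  cloud: 3
  window: 2
  star: 2

"it", 8 times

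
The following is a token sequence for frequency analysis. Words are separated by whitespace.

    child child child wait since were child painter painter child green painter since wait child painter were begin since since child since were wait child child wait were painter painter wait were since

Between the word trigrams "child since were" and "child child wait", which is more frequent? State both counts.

"child since were": 1 occurrence
"child child wait": 2 occurrences

"child child wait" (2 vs 1)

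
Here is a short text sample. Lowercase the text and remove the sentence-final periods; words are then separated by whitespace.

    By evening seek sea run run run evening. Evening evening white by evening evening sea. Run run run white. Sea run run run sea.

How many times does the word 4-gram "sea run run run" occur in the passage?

3

Scanning the 21 overlapping 4-gram windows for "sea run run run":
  position 4–7: sea run run run
  position 15–18: sea run run run
  position 20–23: sea run run run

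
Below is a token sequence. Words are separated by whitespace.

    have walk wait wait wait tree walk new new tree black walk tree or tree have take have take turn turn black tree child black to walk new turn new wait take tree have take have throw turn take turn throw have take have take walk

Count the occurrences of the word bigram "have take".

Scanning the 45 overlapping bigram windows for "have take":
  position 16–17: have take
  position 18–19: have take
  position 34–35: have take
  position 42–43: have take
  position 44–45: have take

5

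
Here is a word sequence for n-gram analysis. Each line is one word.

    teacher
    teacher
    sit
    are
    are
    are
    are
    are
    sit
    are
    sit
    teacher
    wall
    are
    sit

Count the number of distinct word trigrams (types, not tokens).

11

15 tokens → 13 trigram windows in total.
Repeated trigrams (each contributes count−1 duplicates):
  are are are: 3
2 duplicate windows → 13 − 2 = 11 distinct.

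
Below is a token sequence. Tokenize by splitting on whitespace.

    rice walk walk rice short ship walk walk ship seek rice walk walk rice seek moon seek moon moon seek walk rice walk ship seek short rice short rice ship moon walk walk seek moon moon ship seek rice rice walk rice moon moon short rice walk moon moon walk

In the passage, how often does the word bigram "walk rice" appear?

Scanning the 49 overlapping bigram windows for "walk rice":
  position 3–4: walk rice
  position 13–14: walk rice
  position 21–22: walk rice
  position 41–42: walk rice

4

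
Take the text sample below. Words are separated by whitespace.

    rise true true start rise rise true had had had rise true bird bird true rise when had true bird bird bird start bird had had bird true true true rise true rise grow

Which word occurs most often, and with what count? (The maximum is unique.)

"true", 10 times

Unigram frequencies (highest first):
  true: 10
  rise: 7
  bird: 7
  had: 6
  start: 2
  when: 1
  … (1 more, each ≤ 1)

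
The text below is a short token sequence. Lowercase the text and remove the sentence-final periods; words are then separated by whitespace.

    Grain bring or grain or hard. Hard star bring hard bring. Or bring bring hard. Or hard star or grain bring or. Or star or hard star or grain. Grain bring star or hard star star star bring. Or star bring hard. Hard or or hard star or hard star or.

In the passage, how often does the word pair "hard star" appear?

6

Scanning the 50 overlapping bigram windows for "hard star":
  position 7–8: hard star
  position 17–18: hard star
  position 26–27: hard star
  position 34–35: hard star
  position 46–47: hard star
  position 49–50: hard star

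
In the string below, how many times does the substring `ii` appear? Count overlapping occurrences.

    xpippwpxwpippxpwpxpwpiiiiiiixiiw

7

Sliding a length-2 window over the 32 characters (31 positions):
  position 22–23: ii
  position 23–24: ii
  position 24–25: ii
  position 25–26: ii
  position 26–27: ii
  position 27–28: ii
  position 30–31: ii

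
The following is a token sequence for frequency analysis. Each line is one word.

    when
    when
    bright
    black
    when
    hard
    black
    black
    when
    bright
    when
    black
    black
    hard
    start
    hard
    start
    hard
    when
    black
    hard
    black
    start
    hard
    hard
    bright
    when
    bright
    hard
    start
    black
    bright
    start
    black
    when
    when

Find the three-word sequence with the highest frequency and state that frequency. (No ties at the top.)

Trigram frequencies (highest first):
  hard start hard: 2
  when when bright: 1
  when bright black: 1
  bright black when: 1
  black when hard: 1
  when hard black: 1
  … (27 more, each ≤ 1)

"hard start hard", 2 times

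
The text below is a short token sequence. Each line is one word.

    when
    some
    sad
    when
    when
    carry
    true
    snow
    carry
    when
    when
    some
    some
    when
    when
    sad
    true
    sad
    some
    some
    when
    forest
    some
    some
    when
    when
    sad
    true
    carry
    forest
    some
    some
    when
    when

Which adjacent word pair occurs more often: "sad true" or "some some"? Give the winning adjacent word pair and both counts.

"some some" (4 vs 2)

"sad true": 2 occurrences
"some some": 4 occurrences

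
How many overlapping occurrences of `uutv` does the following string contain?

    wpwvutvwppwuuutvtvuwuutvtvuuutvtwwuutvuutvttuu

Sliding a length-4 window over the 46 characters (43 positions):
  position 13–16: uutv
  position 21–24: uutv
  position 28–31: uutv
  position 35–38: uutv
  position 39–42: uutv

5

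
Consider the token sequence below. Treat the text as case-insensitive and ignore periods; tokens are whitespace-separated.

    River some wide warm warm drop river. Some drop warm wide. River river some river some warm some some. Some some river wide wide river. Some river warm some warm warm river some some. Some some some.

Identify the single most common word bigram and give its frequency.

"some some", 7 times

Bigram frequencies (highest first):
  some some: 7
  river some: 6
  some river: 3
  warm warm: 2
  wide river: 2
  some warm: 2
  … (13 more, each ≤ 2)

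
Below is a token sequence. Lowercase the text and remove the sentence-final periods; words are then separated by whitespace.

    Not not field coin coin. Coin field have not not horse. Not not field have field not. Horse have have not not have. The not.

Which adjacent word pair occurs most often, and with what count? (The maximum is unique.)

"not not", 4 times

Bigram frequencies (highest first):
  not not: 4
  not field: 2
  coin coin: 2
  field have: 2
  have not: 2
  not horse: 2
  … (10 more, each ≤ 1)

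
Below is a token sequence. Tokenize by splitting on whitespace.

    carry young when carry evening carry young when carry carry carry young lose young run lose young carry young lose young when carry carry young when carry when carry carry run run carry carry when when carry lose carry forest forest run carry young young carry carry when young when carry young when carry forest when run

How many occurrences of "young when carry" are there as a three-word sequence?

6

Scanning the 55 overlapping trigram windows for "young when carry":
  position 2–4: young when carry
  position 7–9: young when carry
  position 21–23: young when carry
  position 25–27: young when carry
  position 49–51: young when carry
  position 52–54: young when carry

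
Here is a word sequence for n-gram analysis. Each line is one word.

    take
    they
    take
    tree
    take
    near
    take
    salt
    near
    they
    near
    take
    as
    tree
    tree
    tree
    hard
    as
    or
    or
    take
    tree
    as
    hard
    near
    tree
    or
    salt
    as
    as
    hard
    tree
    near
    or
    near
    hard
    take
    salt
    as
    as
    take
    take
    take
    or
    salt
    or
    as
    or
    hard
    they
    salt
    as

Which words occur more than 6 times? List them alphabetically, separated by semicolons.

as; or; take; tree

Unigram counts meeting the condition (more than 6 times):
  as: 9
  or: 7
  take: 10
  tree: 7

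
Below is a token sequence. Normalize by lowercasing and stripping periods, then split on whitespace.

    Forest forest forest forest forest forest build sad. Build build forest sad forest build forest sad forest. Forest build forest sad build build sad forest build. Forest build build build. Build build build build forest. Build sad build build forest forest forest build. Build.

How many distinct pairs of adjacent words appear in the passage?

44 tokens → 43 bigram windows in total.
Repeated bigrams (each contributes count−1 duplicates):
  build build: 10
  forest forest: 8
  forest build: 7
  build forest: 6
  build sad: 3
  forest sad: 3
  sad build: 3
  sad forest: 3
35 duplicate windows → 43 − 35 = 8 distinct.

8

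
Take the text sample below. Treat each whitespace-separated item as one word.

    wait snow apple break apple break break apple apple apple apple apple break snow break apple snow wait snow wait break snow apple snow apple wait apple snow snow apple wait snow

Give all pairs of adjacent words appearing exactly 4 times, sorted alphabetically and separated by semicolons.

apple apple; snow apple

Bigram counts meeting the condition (exactly 4 times):
  apple apple: 4
  snow apple: 4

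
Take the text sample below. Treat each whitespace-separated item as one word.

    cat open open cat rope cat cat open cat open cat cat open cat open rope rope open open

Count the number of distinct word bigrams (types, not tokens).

19 tokens → 18 bigram windows in total.
Repeated bigrams (each contributes count−1 duplicates):
  cat open: 5
  open cat: 4
  cat cat: 2
  open open: 2
9 duplicate windows → 18 − 9 = 9 distinct.

9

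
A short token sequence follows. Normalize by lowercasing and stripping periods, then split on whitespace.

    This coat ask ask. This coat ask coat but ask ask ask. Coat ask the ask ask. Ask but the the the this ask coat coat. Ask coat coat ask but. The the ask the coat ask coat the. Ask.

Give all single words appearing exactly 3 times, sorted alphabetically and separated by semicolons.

Unigram counts meeting the condition (exactly 3 times):
  but: 3
  this: 3

but; this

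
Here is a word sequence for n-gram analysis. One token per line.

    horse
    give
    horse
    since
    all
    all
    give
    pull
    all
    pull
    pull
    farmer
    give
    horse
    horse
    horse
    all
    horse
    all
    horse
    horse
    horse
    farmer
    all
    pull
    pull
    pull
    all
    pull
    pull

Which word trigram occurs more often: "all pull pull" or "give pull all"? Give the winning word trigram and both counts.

"all pull pull": 3 occurrences
"give pull all": 1 occurrence

"all pull pull" (3 vs 1)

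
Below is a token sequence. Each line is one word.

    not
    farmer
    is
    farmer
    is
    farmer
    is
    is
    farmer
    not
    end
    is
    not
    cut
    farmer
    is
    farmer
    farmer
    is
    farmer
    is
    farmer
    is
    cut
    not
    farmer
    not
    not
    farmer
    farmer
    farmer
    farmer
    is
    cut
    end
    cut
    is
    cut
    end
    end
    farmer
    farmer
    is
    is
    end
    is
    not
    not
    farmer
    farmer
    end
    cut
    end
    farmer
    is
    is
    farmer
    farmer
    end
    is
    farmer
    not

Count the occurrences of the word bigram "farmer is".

Scanning the 61 overlapping bigram windows for "farmer is":
  position 2–3: farmer is
  position 4–5: farmer is
  position 6–7: farmer is
  position 15–16: farmer is
  position 18–19: farmer is
  position 20–21: farmer is
  position 22–23: farmer is
  position 32–33: farmer is
  position 42–43: farmer is
  position 54–55: farmer is

10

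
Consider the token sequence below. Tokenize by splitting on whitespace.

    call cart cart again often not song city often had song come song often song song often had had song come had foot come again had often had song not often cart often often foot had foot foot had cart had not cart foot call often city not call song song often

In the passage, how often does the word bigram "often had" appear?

3

Scanning the 51 overlapping bigram windows for "often had":
  position 9–10: often had
  position 17–18: often had
  position 27–28: often had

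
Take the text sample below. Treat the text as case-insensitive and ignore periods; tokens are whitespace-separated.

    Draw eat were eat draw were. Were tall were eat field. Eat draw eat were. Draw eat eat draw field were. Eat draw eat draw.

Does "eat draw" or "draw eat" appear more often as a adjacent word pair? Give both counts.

"eat draw" (5 vs 4)

"eat draw": 5 occurrences
"draw eat": 4 occurrences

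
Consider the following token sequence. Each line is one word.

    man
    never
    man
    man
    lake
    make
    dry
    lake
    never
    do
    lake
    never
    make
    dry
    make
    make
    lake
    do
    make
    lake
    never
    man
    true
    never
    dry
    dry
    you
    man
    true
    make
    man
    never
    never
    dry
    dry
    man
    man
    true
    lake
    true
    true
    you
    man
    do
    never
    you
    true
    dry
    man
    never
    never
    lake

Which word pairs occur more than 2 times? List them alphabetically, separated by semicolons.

Bigram counts meeting the condition (more than 2 times):
  lake never: 3
  man never: 3
  man true: 3

lake never; man never; man true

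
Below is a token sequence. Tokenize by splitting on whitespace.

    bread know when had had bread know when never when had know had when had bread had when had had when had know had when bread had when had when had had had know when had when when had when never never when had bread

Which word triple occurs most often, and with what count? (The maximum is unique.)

Trigram frequencies (highest first):
  had when had: 5
  when had had: 3
  when had when: 3
  bread know when: 2
  know when had: 2
  never when had: 2
  … (21 more, each ≤ 2)

"had when had", 5 times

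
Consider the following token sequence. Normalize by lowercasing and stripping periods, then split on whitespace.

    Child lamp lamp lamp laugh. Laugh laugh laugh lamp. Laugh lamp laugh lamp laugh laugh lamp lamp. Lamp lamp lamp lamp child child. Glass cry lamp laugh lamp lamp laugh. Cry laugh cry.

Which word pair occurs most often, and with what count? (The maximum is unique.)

"lamp lamp", 8 times

Bigram frequencies (highest first):
  lamp lamp: 8
  lamp laugh: 6
  laugh lamp: 5
  laugh laugh: 4
  laugh cry: 2
  child lamp: 1
  … (6 more, each ≤ 1)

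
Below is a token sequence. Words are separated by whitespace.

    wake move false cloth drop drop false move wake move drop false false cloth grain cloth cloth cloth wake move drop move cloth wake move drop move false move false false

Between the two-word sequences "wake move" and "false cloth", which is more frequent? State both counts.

"wake move": 4 occurrences
"false cloth": 2 occurrences

"wake move" (4 vs 2)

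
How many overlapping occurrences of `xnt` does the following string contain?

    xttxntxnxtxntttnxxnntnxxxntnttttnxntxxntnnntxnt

6

Sliding a length-3 window over the 47 characters (45 positions):
  position 4–6: xnt
  position 11–13: xnt
  position 25–27: xnt
  position 34–36: xnt
  position 38–40: xnt
  position 45–47: xnt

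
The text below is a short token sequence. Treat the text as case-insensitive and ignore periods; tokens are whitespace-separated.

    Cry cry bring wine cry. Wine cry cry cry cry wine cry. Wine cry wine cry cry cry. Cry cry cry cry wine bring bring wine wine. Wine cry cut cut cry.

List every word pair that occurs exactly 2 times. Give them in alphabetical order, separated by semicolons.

Bigram counts meeting the condition (exactly 2 times):
  bring wine: 2
  wine wine: 2

bring wine; wine wine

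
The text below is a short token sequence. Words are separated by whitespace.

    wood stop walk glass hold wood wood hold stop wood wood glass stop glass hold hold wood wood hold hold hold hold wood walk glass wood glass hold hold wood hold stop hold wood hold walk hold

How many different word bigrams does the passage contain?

18

37 tokens → 36 bigram windows in total.
Repeated bigrams (each contributes count−1 duplicates):
  hold hold: 5
  hold wood: 5
  wood hold: 4
  glass hold: 3
  wood wood: 3
  hold stop: 2
  walk glass: 2
  wood glass: 2
18 duplicate windows → 36 − 18 = 18 distinct.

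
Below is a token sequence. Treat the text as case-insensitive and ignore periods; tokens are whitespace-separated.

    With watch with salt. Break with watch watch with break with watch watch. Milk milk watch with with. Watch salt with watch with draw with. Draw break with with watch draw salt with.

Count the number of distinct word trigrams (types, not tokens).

27

33 tokens → 31 trigram windows in total.
Repeated trigrams (each contributes count−1 duplicates):
  break with watch: 2
  with watch watch: 2
  with watch with: 2
  with with watch: 2
4 duplicate windows → 31 − 4 = 27 distinct.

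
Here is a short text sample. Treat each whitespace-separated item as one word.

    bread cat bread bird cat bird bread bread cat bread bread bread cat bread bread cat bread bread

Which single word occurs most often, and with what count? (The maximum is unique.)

Unigram frequencies (highest first):
  bread: 11
  cat: 5
  bird: 2

"bread", 11 times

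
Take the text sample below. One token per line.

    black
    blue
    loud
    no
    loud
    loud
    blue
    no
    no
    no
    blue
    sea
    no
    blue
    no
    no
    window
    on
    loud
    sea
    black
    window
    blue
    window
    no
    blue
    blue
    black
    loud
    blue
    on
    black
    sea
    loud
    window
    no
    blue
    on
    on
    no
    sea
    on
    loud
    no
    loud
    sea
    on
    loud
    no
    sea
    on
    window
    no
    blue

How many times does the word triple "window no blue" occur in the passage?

3

Scanning the 52 overlapping trigram windows for "window no blue":
  position 24–26: window no blue
  position 35–37: window no blue
  position 52–54: window no blue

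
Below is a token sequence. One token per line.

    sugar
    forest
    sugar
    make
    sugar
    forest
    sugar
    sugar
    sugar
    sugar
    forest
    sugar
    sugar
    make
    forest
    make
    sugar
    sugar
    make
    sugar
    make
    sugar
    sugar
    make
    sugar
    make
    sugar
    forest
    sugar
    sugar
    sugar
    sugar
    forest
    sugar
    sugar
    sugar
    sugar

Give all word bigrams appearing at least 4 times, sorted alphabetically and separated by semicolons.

Bigram counts meeting the condition (at least 4 times):
  forest sugar: 5
  make sugar: 6
  sugar forest: 5
  sugar make: 6
  sugar sugar: 12

forest sugar; make sugar; sugar forest; sugar make; sugar sugar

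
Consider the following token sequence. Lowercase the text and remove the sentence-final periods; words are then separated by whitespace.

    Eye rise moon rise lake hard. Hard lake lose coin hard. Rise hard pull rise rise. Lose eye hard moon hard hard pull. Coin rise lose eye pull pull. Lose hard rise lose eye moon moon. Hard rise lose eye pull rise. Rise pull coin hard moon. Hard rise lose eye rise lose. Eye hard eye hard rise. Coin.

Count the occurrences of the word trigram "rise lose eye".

6

Scanning the 57 overlapping trigram windows for "rise lose eye":
  position 16–18: rise lose eye
  position 25–27: rise lose eye
  position 32–34: rise lose eye
  position 38–40: rise lose eye
  position 49–51: rise lose eye
  position 52–54: rise lose eye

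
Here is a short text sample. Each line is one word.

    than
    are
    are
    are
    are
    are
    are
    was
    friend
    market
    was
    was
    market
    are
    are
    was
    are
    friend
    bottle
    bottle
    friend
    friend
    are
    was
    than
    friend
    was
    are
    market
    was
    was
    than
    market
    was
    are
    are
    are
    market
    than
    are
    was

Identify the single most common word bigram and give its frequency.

Bigram frequencies (highest first):
  are are: 8
  are was: 4
  market was: 3
  was are: 3
  than are: 2
  was was: 2
  … (16 more, each ≤ 2)

"are are", 8 times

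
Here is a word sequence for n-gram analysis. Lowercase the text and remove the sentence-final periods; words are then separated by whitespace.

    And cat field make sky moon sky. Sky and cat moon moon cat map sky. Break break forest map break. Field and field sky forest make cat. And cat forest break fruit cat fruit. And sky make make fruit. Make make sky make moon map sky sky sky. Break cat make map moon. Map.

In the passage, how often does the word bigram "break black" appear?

0

Scanning the 53 overlapping bigram windows for "break black":
  (none found)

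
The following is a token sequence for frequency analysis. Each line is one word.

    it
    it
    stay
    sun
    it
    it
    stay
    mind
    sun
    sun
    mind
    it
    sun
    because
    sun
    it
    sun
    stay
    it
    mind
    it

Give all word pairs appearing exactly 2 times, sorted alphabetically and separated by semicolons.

it it; it stay; it sun; mind it; sun it

Bigram counts meeting the condition (exactly 2 times):
  it it: 2
  it stay: 2
  it sun: 2
  mind it: 2
  sun it: 2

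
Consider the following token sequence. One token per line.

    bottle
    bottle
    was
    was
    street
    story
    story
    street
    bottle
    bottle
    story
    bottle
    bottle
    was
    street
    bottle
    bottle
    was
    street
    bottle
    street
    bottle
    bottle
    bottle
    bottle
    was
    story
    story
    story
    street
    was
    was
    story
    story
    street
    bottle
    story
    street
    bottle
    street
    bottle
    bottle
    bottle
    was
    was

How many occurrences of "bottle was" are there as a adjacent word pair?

5

Scanning the 44 overlapping bigram windows for "bottle was":
  position 2–3: bottle was
  position 13–14: bottle was
  position 17–18: bottle was
  position 25–26: bottle was
  position 43–44: bottle was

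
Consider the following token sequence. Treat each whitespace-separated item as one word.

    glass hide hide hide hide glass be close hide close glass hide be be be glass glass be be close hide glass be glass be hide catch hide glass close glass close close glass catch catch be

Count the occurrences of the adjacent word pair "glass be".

4

Scanning the 36 overlapping bigram windows for "glass be":
  position 6–7: glass be
  position 17–18: glass be
  position 22–23: glass be
  position 24–25: glass be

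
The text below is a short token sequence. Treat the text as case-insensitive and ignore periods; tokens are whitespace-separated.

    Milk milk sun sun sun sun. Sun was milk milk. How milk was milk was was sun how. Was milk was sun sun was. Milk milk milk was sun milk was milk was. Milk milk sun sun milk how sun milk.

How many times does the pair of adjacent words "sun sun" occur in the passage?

Scanning the 40 overlapping bigram windows for "sun sun":
  position 3–4: sun sun
  position 4–5: sun sun
  position 5–6: sun sun
  position 6–7: sun sun
  position 22–23: sun sun
  position 36–37: sun sun

6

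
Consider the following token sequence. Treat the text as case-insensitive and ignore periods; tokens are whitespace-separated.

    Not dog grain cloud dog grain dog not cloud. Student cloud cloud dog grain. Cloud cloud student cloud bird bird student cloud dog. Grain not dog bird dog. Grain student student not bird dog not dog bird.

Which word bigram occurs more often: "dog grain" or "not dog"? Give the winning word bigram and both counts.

"dog grain" (5 vs 3)

"dog grain": 5 occurrences
"not dog": 3 occurrences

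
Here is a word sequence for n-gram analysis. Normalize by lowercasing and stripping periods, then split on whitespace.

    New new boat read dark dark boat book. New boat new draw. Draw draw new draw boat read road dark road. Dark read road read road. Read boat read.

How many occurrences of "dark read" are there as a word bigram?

Scanning the 28 overlapping bigram windows for "dark read":
  position 22–23: dark read

1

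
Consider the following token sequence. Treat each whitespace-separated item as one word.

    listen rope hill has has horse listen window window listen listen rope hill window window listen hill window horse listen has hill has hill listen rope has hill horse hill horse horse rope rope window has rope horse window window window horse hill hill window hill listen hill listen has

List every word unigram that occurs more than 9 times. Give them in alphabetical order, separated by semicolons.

hill; window

Unigram counts meeting the condition (more than 9 times):
  hill: 11
  window: 10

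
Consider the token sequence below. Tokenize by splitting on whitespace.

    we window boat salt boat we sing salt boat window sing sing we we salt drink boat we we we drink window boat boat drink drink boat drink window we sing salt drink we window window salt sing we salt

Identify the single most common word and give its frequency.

Unigram frequencies (highest first):
  we: 10
  boat: 7
  window: 6
  salt: 6
  drink: 6
  sing: 5

"we", 10 times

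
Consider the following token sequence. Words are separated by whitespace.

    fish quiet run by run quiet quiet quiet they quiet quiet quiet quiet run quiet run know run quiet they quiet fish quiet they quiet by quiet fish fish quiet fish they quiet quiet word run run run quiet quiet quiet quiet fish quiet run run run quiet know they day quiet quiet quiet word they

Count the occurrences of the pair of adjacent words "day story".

Scanning the 55 overlapping bigram windows for "day story":
  (none found)

0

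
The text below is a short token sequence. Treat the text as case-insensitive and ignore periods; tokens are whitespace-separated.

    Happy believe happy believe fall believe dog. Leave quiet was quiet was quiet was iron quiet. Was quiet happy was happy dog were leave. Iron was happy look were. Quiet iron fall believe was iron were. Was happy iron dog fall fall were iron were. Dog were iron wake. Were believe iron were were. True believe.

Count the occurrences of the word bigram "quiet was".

4

Scanning the 55 overlapping bigram windows for "quiet was":
  position 9–10: quiet was
  position 11–12: quiet was
  position 13–14: quiet was
  position 16–17: quiet was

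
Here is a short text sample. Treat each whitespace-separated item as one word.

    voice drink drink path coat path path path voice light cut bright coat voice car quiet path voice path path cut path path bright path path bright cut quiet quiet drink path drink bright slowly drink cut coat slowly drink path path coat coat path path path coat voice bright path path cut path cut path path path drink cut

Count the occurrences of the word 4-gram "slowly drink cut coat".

Scanning the 57 overlapping 4-gram windows for "slowly drink cut coat":
  position 35–38: slowly drink cut coat

1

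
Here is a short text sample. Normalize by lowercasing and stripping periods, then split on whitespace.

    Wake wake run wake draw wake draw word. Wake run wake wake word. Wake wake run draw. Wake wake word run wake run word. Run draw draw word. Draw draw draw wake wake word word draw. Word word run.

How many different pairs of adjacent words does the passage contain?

39 tokens → 38 bigram windows in total.
Repeated bigrams (each contributes count−1 duplicates):
  wake wake: 5
  wake run: 4
  draw draw: 3
  draw wake: 3
  draw word: 3
  run wake: 3
  wake word: 3
  word run: 3
  … (5 more repeated)
24 duplicate windows → 38 − 24 = 14 distinct.

14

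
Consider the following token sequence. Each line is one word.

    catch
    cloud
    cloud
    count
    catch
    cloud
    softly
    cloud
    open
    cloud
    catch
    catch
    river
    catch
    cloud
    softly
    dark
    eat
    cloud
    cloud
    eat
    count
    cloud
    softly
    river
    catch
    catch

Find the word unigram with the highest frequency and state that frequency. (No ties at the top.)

Unigram frequencies (highest first):
  cloud: 9
  catch: 7
  softly: 3
  count: 2
  river: 2
  eat: 2
  … (2 more, each ≤ 1)

"cloud", 9 times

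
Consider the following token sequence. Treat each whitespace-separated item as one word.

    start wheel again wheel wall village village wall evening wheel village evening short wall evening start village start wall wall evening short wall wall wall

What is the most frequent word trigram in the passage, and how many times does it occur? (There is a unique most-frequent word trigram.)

"evening short wall", 2 times

Trigram frequencies (highest first):
  evening short wall: 2
  start wheel again: 1
  wheel again wheel: 1
  again wheel wall: 1
  wheel wall village: 1
  wall village village: 1
  … (16 more, each ≤ 1)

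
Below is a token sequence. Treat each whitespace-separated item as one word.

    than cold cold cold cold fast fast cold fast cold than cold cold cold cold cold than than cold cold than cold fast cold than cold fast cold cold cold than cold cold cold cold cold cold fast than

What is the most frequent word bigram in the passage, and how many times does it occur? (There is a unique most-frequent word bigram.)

"cold cold", 15 times

Bigram frequencies (highest first):
  cold cold: 15
  than cold: 6
  cold fast: 5
  cold than: 5
  fast cold: 4
  fast fast: 1
  … (2 more, each ≤ 1)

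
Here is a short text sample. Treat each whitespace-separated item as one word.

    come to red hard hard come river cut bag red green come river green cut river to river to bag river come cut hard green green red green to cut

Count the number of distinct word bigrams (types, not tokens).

30 tokens → 29 bigram windows in total.
Repeated bigrams (each contributes count−1 duplicates):
  come river: 2
  red green: 2
  river to: 2
3 duplicate windows → 29 − 3 = 26 distinct.

26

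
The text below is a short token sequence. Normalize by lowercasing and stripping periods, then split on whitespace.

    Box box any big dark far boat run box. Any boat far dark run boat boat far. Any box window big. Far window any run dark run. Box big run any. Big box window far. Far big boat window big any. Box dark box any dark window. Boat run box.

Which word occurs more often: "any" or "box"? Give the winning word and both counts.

"box" (9 vs 7)

"any": 7 occurrences
"box": 9 occurrences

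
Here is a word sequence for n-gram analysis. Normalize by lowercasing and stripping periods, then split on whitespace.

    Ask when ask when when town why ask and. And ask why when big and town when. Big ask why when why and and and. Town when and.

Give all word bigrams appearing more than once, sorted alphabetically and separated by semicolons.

Bigram counts meeting the condition (more than once):
  and and: 3
  and town: 2
  ask when: 2
  ask why: 2
  town when: 2
  when big: 2
  why when: 2

and and; and town; ask when; ask why; town when; when big; why when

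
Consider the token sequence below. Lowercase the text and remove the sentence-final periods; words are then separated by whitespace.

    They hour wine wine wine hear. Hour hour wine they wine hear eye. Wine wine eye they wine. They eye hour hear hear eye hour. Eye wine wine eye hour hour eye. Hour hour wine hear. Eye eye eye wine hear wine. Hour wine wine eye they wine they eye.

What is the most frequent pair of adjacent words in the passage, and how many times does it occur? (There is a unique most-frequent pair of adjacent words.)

"wine wine", 5 times

Bigram frequencies (highest first):
  wine wine: 5
  hour wine: 4
  wine hear: 4
  eye hour: 4
  hour hour: 3
  wine they: 3
  … (14 more, each ≤ 3)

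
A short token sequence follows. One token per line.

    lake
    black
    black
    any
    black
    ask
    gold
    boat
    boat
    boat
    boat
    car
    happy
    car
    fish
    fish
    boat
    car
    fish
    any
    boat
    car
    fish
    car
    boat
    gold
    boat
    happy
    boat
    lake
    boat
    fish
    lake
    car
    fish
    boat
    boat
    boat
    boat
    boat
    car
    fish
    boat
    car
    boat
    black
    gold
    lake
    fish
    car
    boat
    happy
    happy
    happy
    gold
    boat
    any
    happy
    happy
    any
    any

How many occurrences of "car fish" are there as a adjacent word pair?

5

Scanning the 60 overlapping bigram windows for "car fish":
  position 14–15: car fish
  position 18–19: car fish
  position 22–23: car fish
  position 34–35: car fish
  position 41–42: car fish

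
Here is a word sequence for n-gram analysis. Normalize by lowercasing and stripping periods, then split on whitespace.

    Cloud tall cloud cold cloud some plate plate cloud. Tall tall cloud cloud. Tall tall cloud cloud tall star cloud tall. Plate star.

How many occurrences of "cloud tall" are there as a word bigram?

Scanning the 22 overlapping bigram windows for "cloud tall":
  position 1–2: cloud tall
  position 9–10: cloud tall
  position 13–14: cloud tall
  position 17–18: cloud tall
  position 20–21: cloud tall

5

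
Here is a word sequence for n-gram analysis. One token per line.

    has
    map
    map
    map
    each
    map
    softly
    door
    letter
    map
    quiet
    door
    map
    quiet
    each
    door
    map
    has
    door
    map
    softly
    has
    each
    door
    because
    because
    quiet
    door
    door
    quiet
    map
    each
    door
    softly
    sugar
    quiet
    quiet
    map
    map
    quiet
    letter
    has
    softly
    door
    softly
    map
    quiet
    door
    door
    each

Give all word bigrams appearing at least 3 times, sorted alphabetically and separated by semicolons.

door map; each door; map map; map quiet; quiet door

Bigram counts meeting the condition (at least 3 times):
  door map: 3
  each door: 3
  map map: 3
  map quiet: 4
  quiet door: 3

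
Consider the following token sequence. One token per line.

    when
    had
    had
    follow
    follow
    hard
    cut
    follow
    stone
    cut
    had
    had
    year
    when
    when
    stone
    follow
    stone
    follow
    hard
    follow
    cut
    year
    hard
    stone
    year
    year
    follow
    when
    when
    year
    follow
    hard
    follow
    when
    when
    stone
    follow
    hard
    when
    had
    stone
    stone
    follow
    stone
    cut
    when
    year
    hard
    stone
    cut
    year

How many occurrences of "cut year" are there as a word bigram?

Scanning the 51 overlapping bigram windows for "cut year":
  position 22–23: cut year
  position 51–52: cut year

2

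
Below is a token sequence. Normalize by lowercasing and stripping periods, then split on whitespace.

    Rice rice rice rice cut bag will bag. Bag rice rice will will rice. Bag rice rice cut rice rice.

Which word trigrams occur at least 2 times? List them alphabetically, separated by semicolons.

bag rice rice; rice rice cut; rice rice rice

Trigram counts meeting the condition (at least 2 times):
  bag rice rice: 2
  rice rice cut: 2
  rice rice rice: 2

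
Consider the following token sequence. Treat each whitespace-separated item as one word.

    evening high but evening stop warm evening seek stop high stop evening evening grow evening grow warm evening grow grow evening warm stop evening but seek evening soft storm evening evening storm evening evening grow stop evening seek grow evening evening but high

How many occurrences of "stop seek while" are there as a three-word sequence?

0

Scanning the 41 overlapping trigram windows for "stop seek while":
  (none found)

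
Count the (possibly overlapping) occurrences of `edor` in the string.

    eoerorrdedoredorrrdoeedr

2

Sliding a length-4 window over the 24 characters (21 positions):
  position 9–12: edor
  position 13–16: edor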